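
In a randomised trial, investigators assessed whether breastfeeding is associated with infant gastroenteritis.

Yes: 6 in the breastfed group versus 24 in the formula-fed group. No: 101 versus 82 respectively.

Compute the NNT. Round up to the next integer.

Risk in treated group = 6/107 = 0.05607; risk in control = 24/106 = 0.22642.
Absolute risk reduction = 0.22642 − 0.05607 = 0.17034
NNT = 1 / ARR = 1 / 0.17034 = 5.871 → round up → 6

6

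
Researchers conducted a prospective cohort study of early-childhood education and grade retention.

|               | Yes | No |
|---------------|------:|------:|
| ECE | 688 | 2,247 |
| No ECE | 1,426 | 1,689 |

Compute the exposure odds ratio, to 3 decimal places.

0.363

Cells: a = 688, b = 2247, c = 1426, d = 1689.
OR = (a·d)/(b·c) = (688 × 1689) / (2247 × 1426) = 1162032 / 3204222 = 0.36266
Exposure is associated with lower odds of grade retention (OR = 0.36 < 1).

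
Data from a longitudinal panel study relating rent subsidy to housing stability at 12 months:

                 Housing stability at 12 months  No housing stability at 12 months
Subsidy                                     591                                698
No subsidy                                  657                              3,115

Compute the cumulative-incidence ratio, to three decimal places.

2.632

Cells: a = 591, b = 698, c = 657, d = 3115.
Risk in exposed = 591/1289 = 0.45849; risk in unexposed = 657/3772 = 0.17418.
RR = 0.45849 / 0.17418 = 2.63233
The risk among the exposed is 2.63 times that among the unexposed.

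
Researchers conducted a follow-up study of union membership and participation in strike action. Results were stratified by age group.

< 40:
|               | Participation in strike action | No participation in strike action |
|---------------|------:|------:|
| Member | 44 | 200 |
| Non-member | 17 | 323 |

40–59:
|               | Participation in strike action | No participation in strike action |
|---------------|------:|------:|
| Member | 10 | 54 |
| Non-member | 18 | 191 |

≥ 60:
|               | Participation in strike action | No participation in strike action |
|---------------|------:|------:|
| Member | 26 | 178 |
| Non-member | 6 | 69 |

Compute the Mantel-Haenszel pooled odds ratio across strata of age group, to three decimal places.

2.859

OR_MH = Σ(aᵢdᵢ/nᵢ) / Σ(bᵢcᵢ/nᵢ), where nᵢ is the stratum total.
Stratum 1 (< 40): n = 584; a·d/n = 44·323/584 = 24.3356; b·c/n = 200·17/584 = 5.8219
Stratum 2 (40–59): n = 273; a·d/n = 10·191/273 = 6.9963; b·c/n = 54·18/273 = 3.5604
Stratum 3 (≥ 60): n = 279; a·d/n = 26·69/279 = 6.4301; b·c/n = 178·6/279 = 3.8280
OR_MH = (24.3356 + 6.9963 + 6.4301) / (5.8219 + 3.5604 + 3.8280) = 37.7621 / 13.2103 = 2.85853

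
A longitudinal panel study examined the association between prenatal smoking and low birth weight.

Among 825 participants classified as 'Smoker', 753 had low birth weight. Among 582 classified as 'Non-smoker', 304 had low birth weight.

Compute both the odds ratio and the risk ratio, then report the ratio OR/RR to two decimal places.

5.47

From the description: a = 753, b = 72, c = 304, d = 278.
OR = (753·278)/(72·304) = 209334/21888 = 9.56387
Risk in exposed = 753/825 = 0.91273; risk in unexposed = 304/582 = 0.52234; RR = 1.74739
OR/RR = 9.56387 / 1.74739 = 5.47322
The outcome is not rare, so the OR lies further from 1 than the RR.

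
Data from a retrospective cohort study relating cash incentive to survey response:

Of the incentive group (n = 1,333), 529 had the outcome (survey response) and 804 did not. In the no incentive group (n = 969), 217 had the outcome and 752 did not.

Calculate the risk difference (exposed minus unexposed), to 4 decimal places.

From the description: a = 529, b = 804, c = 217, d = 752.
Risk in exposed = 529/1333 = 0.396849; risk in unexposed = 217/969 = 0.223942.
Risk difference = 0.396849 − 0.223942 = 0.172907

0.1729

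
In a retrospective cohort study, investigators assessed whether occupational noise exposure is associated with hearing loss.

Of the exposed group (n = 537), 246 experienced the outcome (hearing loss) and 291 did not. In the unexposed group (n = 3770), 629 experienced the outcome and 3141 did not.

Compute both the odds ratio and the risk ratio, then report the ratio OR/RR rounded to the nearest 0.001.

1.537

From the description: a = 246, b = 291, c = 629, d = 3141.
OR = (246·3141)/(291·629) = 772686/183039 = 4.22143
Risk in exposed = 246/537 = 0.45810; risk in unexposed = 629/3770 = 0.16684; RR = 2.74569
OR/RR = 4.22143 / 2.74569 = 1.53747
The outcome is not rare, so the OR lies further from 1 than the RR.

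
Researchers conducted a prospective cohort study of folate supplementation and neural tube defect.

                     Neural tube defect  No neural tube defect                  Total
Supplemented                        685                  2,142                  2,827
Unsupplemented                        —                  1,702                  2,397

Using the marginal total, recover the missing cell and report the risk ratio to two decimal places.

0.84

The missing cell is in the unexposed row: 2397 − 1702 = 695.
So a = 685, b = 2142, c = 695, d = 1702.
RR = [a/(a+b)] / [c/(c+d)] = (685/2827) / (695/2397) = 0.24231/0.28995 = 0.83570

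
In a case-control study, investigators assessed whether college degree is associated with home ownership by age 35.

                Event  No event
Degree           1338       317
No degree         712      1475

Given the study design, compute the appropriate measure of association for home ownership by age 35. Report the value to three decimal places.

8.744

Cells: a = 1338, b = 317, c = 712, d = 1475.
This is a case-control study: participants were sampled on outcome status, so risks in the source population cannot be estimated directly — relative risk is not valid here. The odds ratio is the appropriate measure.
OR = (a·d)/(b·c) = (1338 × 1475) / (317 × 712) = 1973550 / 225704 = 8.74397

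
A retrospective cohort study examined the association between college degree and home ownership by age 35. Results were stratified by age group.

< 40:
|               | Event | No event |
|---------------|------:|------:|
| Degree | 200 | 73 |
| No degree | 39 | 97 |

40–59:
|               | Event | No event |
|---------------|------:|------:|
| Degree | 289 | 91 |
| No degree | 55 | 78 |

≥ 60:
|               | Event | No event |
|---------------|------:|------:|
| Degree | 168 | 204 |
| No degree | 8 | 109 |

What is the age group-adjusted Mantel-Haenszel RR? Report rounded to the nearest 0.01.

2.49

RR_MH = Σ(aᵢ·n₀ᵢ/nᵢ) / Σ(cᵢ·n₁ᵢ/nᵢ), with n₁ᵢ = aᵢ+bᵢ (exposed), n₀ᵢ = cᵢ+dᵢ (unexposed), nᵢ = n₁ᵢ+n₀ᵢ.
Stratum 1 (< 40): n₁ = 273, n₀ = 136, n = 409; a·n₀/n = 200·136/409 = 66.5037; c·n₁/n = 39·273/409 = 26.0318
Stratum 2 (40–59): n₁ = 380, n₀ = 133, n = 513; a·n₀/n = 289·133/513 = 74.9259; c·n₁/n = 55·380/513 = 40.7407
Stratum 3 (≥ 60): n₁ = 372, n₀ = 117, n = 489; a·n₀/n = 168·117/489 = 40.1963; c·n₁/n = 8·372/489 = 6.0859
RR_MH = (66.5037 + 74.9259 + 40.1963) / (26.0318 + 40.7407 + 6.0859) = 181.6259 / 72.8584 = 2.49286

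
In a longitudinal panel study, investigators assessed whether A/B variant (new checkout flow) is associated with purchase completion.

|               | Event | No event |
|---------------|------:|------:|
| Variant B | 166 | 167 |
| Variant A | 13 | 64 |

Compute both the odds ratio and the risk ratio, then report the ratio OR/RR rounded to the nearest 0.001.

Cells: a = 166, b = 167, c = 13, d = 64.
OR = (166·64)/(167·13) = 10624/2171 = 4.89360
Risk in exposed = 166/333 = 0.49850; risk in unexposed = 13/77 = 0.16883; RR = 2.95264
OR/RR = 4.89360 / 2.95264 = 1.65736
The outcome is not rare, so the OR lies further from 1 than the RR.

1.657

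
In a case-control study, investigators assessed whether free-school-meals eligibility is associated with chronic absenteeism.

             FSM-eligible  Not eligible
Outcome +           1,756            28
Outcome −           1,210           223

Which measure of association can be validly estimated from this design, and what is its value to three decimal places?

Reading the table with exposure as columns: a = 1756 (FSM-eligible, case), b = 1210 (FSM-eligible, non-case), c = 28 (Not eligible, case), d = 223.
This is a case-control study: participants were sampled on outcome status, so risks in the source population cannot be estimated directly — relative risk is not valid here. The odds ratio is the appropriate measure.
OR = (a·d)/(b·c) = (1756 × 223) / (1210 × 28) = 391588 / 33880 = 11.55809

11.558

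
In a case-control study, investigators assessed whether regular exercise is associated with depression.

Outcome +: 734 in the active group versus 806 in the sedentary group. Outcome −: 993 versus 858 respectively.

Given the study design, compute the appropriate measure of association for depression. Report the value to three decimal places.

From the description: a = 734, b = 993, c = 806, d = 858.
This is a case-control study: participants were sampled on outcome status, so risks in the source population cannot be estimated directly — relative risk is not valid here. The odds ratio is the appropriate measure.
OR = (a·d)/(b·c) = (734 × 858) / (993 × 806) = 629772 / 800358 = 0.78686

0.787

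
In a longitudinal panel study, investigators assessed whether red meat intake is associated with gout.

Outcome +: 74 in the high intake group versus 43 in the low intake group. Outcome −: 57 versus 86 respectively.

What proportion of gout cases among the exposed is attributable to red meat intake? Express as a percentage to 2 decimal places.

40.99

From the description: a = 74, b = 57, c = 43, d = 86.
Risk in exposed = 74/131 = 0.56489; risk in unexposed = 43/129 = 0.33333.
RR = 0.56489/0.33333 = 1.69466
AR% = (RR − 1)/RR × 100 = (1.69466 − 1)/1.69466 × 100 = 40.9910%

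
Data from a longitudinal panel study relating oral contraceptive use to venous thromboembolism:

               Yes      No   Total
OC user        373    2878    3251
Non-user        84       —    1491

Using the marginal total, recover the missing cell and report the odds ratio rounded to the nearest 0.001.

The missing cell is in the unexposed row: 1491 − 84 = 1407.
So a = 373, b = 2878, c = 84, d = 1407.
OR = (a·d)/(b·c) = (373 × 1407) / (2878 × 84) = 524811 / 241752 = 2.17087

2.171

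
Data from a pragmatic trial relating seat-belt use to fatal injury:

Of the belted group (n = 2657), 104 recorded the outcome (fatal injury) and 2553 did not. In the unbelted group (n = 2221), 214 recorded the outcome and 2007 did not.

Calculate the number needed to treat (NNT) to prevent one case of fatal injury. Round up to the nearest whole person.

18

Risk in treated group = 104/2657 = 0.03914; risk in control = 214/2221 = 0.09635.
Absolute risk reduction = 0.09635 − 0.03914 = 0.05721
NNT = 1 / ARR = 1 / 0.05721 = 17.479 → round up → 18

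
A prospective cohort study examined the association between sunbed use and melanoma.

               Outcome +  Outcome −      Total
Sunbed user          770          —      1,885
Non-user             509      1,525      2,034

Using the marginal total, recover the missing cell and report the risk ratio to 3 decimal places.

1.632

The missing cell is in the exposed row: 1885 − 770 = 1115.
So a = 770, b = 1115, c = 509, d = 1525.
RR = [a/(a+b)] / [c/(c+d)] = (770/1885) / (509/2034) = 0.40849/0.25025 = 1.63235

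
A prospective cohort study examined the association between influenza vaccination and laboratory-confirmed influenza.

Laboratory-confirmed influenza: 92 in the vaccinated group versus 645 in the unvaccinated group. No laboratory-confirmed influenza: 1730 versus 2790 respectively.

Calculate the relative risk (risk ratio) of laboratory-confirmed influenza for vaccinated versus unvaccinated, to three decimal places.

From the description: a = 92, b = 1730, c = 645, d = 2790.
Risk in exposed = 92/1822 = 0.05049; risk in unexposed = 645/3435 = 0.18777.
RR = 0.05049 / 0.18777 = 0.26891
The risk is 73% lower among the exposed than among the unexposed.

0.269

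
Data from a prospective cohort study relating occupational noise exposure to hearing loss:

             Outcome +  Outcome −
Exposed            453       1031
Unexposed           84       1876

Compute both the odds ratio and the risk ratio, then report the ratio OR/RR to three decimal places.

1.378

Cells: a = 453, b = 1031, c = 84, d = 1876.
OR = (453·1876)/(1031·84) = 849828/86604 = 9.81280
Risk in exposed = 453/1484 = 0.30526; risk in unexposed = 84/1960 = 0.04286; RR = 7.12264
OR/RR = 9.81280 / 7.12264 = 1.37769
The outcome is not rare, so the OR lies further from 1 than the RR.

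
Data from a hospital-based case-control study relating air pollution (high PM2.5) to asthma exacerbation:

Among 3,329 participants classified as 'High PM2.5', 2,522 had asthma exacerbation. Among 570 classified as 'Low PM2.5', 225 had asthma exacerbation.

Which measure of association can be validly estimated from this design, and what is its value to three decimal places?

From the description: a = 2522, b = 807, c = 225, d = 345.
This is a hospital-based case-control study: participants were sampled on outcome status, so risks in the source population cannot be estimated directly — relative risk is not valid here. The odds ratio is the appropriate measure.
OR = (a·d)/(b·c) = (2522 × 345) / (807 × 225) = 870090 / 181575 = 4.79190

4.792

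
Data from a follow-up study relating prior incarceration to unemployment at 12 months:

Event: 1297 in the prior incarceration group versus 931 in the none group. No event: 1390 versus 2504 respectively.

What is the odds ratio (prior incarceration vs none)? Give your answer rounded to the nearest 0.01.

From the description: a = 1297, b = 1390, c = 931, d = 2504.
OR = (a·d)/(b·c) = (1297 × 2504) / (1390 × 931) = 3247688 / 1294090 = 2.50963
The odds of unemployment at 12 months are about 2.51 times as high in the prior incarceration group.

2.51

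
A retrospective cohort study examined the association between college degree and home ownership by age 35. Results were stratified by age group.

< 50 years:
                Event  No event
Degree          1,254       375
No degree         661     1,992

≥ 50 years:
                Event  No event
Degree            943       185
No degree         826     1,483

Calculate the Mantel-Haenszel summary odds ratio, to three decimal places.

9.675

OR_MH = Σ(aᵢdᵢ/nᵢ) / Σ(bᵢcᵢ/nᵢ), where nᵢ is the stratum total.
Stratum 1 (< 50 years): n = 4282; a·d/n = 1254·1992/4282 = 583.3648; b·c/n = 375·661/4282 = 57.8877
Stratum 2 (≥ 50 years): n = 3437; a·d/n = 943·1483/3437 = 406.8865; b·c/n = 185·826/3437 = 44.4603
OR_MH = (583.3648 + 406.8865) / (57.8877 + 44.4603) = 990.2513 / 102.3480 = 9.67534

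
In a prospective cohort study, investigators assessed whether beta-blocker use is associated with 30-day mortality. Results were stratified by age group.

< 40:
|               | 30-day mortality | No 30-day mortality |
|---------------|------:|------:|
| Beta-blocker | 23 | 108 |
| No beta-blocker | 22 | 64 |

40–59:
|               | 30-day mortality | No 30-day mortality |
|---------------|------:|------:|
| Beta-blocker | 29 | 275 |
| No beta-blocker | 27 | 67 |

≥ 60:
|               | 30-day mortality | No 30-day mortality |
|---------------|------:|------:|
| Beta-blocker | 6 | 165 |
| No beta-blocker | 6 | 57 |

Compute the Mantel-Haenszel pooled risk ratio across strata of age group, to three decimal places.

0.459

RR_MH = Σ(aᵢ·n₀ᵢ/nᵢ) / Σ(cᵢ·n₁ᵢ/nᵢ), with n₁ᵢ = aᵢ+bᵢ (exposed), n₀ᵢ = cᵢ+dᵢ (unexposed), nᵢ = n₁ᵢ+n₀ᵢ.
Stratum 1 (< 40): n₁ = 131, n₀ = 86, n = 217; a·n₀/n = 23·86/217 = 9.1152; c·n₁/n = 22·131/217 = 13.2811
Stratum 2 (40–59): n₁ = 304, n₀ = 94, n = 398; a·n₀/n = 29·94/398 = 6.8492; c·n₁/n = 27·304/398 = 20.6231
Stratum 3 (≥ 60): n₁ = 171, n₀ = 63, n = 234; a·n₀/n = 6·63/234 = 1.6154; c·n₁/n = 6·171/234 = 4.3846
RR_MH = (9.1152 + 6.8492 + 1.6154) / (13.2811 + 20.6231 + 4.3846) = 17.5798 / 38.2888 = 0.45914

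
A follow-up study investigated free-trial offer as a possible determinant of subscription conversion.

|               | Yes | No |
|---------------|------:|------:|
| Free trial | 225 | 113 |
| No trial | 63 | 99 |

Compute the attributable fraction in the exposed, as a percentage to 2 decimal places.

Cells: a = 225, b = 113, c = 63, d = 99.
Risk in exposed = 225/338 = 0.66568; risk in unexposed = 63/162 = 0.38889.
RR = 0.66568/0.38889 = 1.71175
AR% = (RR − 1)/RR × 100 = (1.71175 − 1)/1.71175 × 100 = 41.5802%

41.58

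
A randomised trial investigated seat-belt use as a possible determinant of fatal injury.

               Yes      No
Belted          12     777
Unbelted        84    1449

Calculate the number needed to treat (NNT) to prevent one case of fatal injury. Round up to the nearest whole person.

Risk in treated group = 12/789 = 0.01521; risk in control = 84/1533 = 0.05479.
Absolute risk reduction = 0.05479 − 0.01521 = 0.03959
NNT = 1 / ARR = 1 / 0.03959 = 25.262 → round up → 26

26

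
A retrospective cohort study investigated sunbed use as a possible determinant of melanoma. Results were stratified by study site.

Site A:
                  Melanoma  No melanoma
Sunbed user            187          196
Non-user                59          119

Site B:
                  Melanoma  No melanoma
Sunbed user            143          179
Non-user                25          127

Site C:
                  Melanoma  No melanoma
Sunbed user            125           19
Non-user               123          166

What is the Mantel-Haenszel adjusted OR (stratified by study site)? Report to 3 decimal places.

3.551

OR_MH = Σ(aᵢdᵢ/nᵢ) / Σ(bᵢcᵢ/nᵢ), where nᵢ is the stratum total.
Stratum 1 (Site A): n = 561; a·d/n = 187·119/561 = 39.6667; b·c/n = 196·59/561 = 20.6132
Stratum 2 (Site B): n = 474; a·d/n = 143·127/474 = 38.3143; b·c/n = 179·25/474 = 9.4409
Stratum 3 (Site C): n = 433; a·d/n = 125·166/433 = 47.9215; b·c/n = 19·123/433 = 5.3972
OR_MH = (39.6667 + 38.3143 + 47.9215) / (20.6132 + 9.4409 + 5.3972) = 125.9025 / 35.4513 = 3.55142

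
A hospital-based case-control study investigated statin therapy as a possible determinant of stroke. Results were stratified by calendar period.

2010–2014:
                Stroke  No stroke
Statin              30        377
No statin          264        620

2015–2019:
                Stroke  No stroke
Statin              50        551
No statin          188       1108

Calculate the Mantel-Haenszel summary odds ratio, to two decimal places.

0.33

OR_MH = Σ(aᵢdᵢ/nᵢ) / Σ(bᵢcᵢ/nᵢ), where nᵢ is the stratum total.
Stratum 1 (2010–2014): n = 1291; a·d/n = 30·620/1291 = 14.4074; b·c/n = 377·264/1291 = 77.0937
Stratum 2 (2015–2019): n = 1897; a·d/n = 50·1108/1897 = 29.2040; b·c/n = 551·188/1897 = 54.6062
OR_MH = (14.4074 + 29.2040) / (77.0937 + 54.6062) = 43.6114 / 131.6999 = 0.33114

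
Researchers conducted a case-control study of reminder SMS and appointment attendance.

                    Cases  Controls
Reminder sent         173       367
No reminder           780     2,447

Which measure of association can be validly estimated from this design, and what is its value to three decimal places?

Cells: a = 173, b = 367, c = 780, d = 2447.
This is a case-control study: participants were sampled on outcome status, so risks in the source population cannot be estimated directly — relative risk is not valid here. The odds ratio is the appropriate measure.
OR = (a·d)/(b·c) = (173 × 2447) / (367 × 780) = 423331 / 286260 = 1.47883

1.479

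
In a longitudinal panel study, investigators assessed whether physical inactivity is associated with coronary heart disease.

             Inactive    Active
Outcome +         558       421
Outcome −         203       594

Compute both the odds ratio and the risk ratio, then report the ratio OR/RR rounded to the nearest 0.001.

2.194

Reading the table with exposure as columns: a = 558 (Inactive, case), b = 203 (Inactive, non-case), c = 421 (Active, case), d = 594.
OR = (558·594)/(203·421) = 331452/85463 = 3.87831
Risk in exposed = 558/761 = 0.73325; risk in unexposed = 421/1015 = 0.41478; RR = 1.76780
OR/RR = 3.87831 / 1.76780 = 2.19386
The outcome is not rare, so the OR lies further from 1 than the RR.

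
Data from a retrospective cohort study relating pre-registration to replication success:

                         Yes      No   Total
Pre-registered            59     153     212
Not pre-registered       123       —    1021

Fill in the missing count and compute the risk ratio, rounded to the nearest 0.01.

2.31

The missing cell is in the unexposed row: 1021 − 123 = 898.
So a = 59, b = 153, c = 123, d = 898.
RR = [a/(a+b)] / [c/(c+d)] = (59/212) / (123/1021) = 0.27830/0.12047 = 2.31013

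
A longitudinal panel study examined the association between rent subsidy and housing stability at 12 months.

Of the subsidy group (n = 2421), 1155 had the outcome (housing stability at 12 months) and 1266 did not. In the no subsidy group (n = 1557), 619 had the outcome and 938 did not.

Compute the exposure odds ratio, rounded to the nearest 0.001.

1.382

From the description: a = 1155, b = 1266, c = 619, d = 938.
OR = (a·d)/(b·c) = (1155 × 938) / (1266 × 619) = 1083390 / 783654 = 1.38249
The odds of housing stability at 12 months are about 1.38 times as high in the subsidy group.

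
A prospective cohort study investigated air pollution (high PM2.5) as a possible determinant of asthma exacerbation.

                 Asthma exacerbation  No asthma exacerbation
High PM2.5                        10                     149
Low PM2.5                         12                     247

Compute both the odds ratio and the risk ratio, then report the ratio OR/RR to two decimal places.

Cells: a = 10, b = 149, c = 12, d = 247.
OR = (10·247)/(149·12) = 2470/1788 = 1.38143
Risk in exposed = 10/159 = 0.06289; risk in unexposed = 12/259 = 0.04633; RR = 1.35744
OR/RR = 1.38143 / 1.35744 = 1.01767
The outcome is rare in both groups, so OR ≈ RR (ratio near 1).

1.02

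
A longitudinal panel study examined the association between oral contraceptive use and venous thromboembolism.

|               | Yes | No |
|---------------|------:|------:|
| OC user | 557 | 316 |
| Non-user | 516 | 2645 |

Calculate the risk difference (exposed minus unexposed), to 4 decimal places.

Cells: a = 557, b = 316, c = 516, d = 2645.
Risk in exposed = 557/873 = 0.638030; risk in unexposed = 516/3161 = 0.163239.
Risk difference = 0.638030 − 0.163239 = 0.474790

0.4748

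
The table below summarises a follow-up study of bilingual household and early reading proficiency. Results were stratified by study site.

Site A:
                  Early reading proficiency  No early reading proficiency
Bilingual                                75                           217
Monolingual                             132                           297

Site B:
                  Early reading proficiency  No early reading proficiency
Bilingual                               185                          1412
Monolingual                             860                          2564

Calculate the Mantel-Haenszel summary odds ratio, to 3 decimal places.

OR_MH = Σ(aᵢdᵢ/nᵢ) / Σ(bᵢcᵢ/nᵢ), where nᵢ is the stratum total.
Stratum 1 (Site A): n = 721; a·d/n = 75·297/721 = 30.8946; b·c/n = 217·132/721 = 39.7282
Stratum 2 (Site B): n = 5021; a·d/n = 185·2564/5021 = 94.4712; b·c/n = 1412·860/5021 = 241.8482
OR_MH = (30.8946 + 94.4712) / (39.7282 + 241.8482) = 125.3658 / 281.5764 = 0.44523

0.445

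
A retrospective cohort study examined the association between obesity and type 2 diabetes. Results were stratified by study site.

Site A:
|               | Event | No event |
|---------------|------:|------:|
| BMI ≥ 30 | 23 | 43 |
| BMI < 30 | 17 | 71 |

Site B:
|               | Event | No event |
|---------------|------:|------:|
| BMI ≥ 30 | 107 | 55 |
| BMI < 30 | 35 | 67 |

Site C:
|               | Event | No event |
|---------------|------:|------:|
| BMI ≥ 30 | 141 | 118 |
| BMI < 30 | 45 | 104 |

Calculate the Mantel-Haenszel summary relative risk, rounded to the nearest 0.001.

1.849

RR_MH = Σ(aᵢ·n₀ᵢ/nᵢ) / Σ(cᵢ·n₁ᵢ/nᵢ), with n₁ᵢ = aᵢ+bᵢ (exposed), n₀ᵢ = cᵢ+dᵢ (unexposed), nᵢ = n₁ᵢ+n₀ᵢ.
Stratum 1 (Site A): n₁ = 66, n₀ = 88, n = 154; a·n₀/n = 23·88/154 = 13.1429; c·n₁/n = 17·66/154 = 7.2857
Stratum 2 (Site B): n₁ = 162, n₀ = 102, n = 264; a·n₀/n = 107·102/264 = 41.3409; c·n₁/n = 35·162/264 = 21.4773
Stratum 3 (Site C): n₁ = 259, n₀ = 149, n = 408; a·n₀/n = 141·149/408 = 51.4926; c·n₁/n = 45·259/408 = 28.5662
RR_MH = (13.1429 + 41.3409 + 51.4926) / (7.2857 + 21.4773 + 28.5662) = 105.9764 / 57.3292 = 1.84856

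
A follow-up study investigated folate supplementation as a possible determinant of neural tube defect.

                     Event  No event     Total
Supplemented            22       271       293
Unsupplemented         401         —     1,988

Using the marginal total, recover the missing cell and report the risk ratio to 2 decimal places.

0.37

The missing cell is in the unexposed row: 1988 − 401 = 1587.
So a = 22, b = 271, c = 401, d = 1587.
RR = [a/(a+b)] / [c/(c+d)] = (22/293) / (401/1988) = 0.07509/0.20171 = 0.37224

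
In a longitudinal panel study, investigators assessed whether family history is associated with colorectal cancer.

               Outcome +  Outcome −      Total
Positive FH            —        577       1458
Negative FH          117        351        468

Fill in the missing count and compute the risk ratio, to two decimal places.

The missing cell is in the exposed row: 1458 − 577 = 881.
So a = 881, b = 577, c = 117, d = 351.
RR = [a/(a+b)] / [c/(c+d)] = (881/1458) / (117/468) = 0.60425/0.25000 = 2.41701

2.42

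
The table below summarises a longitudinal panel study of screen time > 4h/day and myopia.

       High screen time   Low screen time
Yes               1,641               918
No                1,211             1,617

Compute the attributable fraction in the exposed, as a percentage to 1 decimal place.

37.1

Reading the table with exposure as columns: a = 1641 (High screen time, case), b = 1211 (High screen time, non-case), c = 918 (Low screen time, case), d = 1617.
Risk in exposed = 1641/2852 = 0.57539; risk in unexposed = 918/2535 = 0.36213.
RR = 0.57539/0.36213 = 1.58889
AR% = (RR − 1)/RR × 100 = (1.58889 − 1)/1.58889 × 100 = 37.0631%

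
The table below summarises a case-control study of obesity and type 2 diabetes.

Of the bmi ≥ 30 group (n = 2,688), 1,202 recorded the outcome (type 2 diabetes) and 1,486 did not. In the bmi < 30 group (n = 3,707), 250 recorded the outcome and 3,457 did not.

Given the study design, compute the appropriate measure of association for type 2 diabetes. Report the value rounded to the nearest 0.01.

From the description: a = 1202, b = 1486, c = 250, d = 3457.
This is a case-control study: participants were sampled on outcome status, so risks in the source population cannot be estimated directly — relative risk is not valid here. The odds ratio is the appropriate measure.
OR = (a·d)/(b·c) = (1202 × 3457) / (1486 × 250) = 4155314 / 371500 = 11.18523

11.19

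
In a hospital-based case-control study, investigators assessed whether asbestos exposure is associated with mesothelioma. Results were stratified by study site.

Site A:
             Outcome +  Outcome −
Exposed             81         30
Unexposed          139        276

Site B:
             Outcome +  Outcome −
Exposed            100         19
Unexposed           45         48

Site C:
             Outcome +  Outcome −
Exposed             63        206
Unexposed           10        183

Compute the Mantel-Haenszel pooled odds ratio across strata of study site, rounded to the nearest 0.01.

OR_MH = Σ(aᵢdᵢ/nᵢ) / Σ(bᵢcᵢ/nᵢ), where nᵢ is the stratum total.
Stratum 1 (Site A): n = 526; a·d/n = 81·276/526 = 42.5019; b·c/n = 30·139/526 = 7.9278
Stratum 2 (Site B): n = 212; a·d/n = 100·48/212 = 22.6415; b·c/n = 19·45/212 = 4.0330
Stratum 3 (Site C): n = 462; a·d/n = 63·183/462 = 24.9545; b·c/n = 206·10/462 = 4.4589
OR_MH = (42.5019 + 22.6415 + 24.9545) / (7.9278 + 4.0330 + 4.4589) = 90.0980 / 16.4196 = 5.48720

5.49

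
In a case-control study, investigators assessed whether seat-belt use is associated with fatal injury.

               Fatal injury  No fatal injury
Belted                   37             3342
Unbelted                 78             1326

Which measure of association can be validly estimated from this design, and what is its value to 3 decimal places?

Cells: a = 37, b = 3342, c = 78, d = 1326.
This is a case-control study: participants were sampled on outcome status, so risks in the source population cannot be estimated directly — relative risk is not valid here. The odds ratio is the appropriate measure.
OR = (a·d)/(b·c) = (37 × 1326) / (3342 × 78) = 49062 / 260676 = 0.18821

0.188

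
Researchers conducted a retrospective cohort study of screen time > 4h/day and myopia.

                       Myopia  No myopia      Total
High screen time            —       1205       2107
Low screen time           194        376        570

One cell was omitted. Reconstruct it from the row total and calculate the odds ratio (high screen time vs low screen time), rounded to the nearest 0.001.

The missing cell is in the exposed row: 2107 − 1205 = 902.
So a = 902, b = 1205, c = 194, d = 376.
OR = (a·d)/(b·c) = (902 × 376) / (1205 × 194) = 339152 / 233770 = 1.45079

1.451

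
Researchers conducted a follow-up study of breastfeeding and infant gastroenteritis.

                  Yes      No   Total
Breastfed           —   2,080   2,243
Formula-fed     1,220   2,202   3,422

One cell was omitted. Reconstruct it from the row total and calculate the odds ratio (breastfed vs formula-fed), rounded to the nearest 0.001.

The missing cell is in the exposed row: 2243 − 2080 = 163.
So a = 163, b = 2080, c = 1220, d = 2202.
OR = (a·d)/(b·c) = (163 × 2202) / (2080 × 1220) = 358926 / 2537600 = 0.14144

0.141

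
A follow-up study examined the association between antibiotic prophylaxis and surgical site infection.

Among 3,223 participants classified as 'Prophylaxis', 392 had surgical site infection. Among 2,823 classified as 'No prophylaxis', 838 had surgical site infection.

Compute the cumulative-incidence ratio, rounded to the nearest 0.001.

From the description: a = 392, b = 2831, c = 838, d = 1985.
Risk in exposed = 392/3223 = 0.12163; risk in unexposed = 838/2823 = 0.29685.
RR = 0.12163 / 0.29685 = 0.40973
The risk is 59% lower among the exposed than among the unexposed.

0.410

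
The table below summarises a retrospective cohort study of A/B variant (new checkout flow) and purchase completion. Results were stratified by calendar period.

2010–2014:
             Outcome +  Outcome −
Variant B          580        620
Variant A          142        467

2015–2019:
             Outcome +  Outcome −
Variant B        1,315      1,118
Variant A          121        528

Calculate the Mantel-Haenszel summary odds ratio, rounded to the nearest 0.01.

4.05

OR_MH = Σ(aᵢdᵢ/nᵢ) / Σ(bᵢcᵢ/nᵢ), where nᵢ is the stratum total.
Stratum 1 (2010–2014): n = 1809; a·d/n = 580·467/1809 = 149.7291; b·c/n = 620·142/1809 = 48.6678
Stratum 2 (2015–2019): n = 3082; a·d/n = 1315·528/3082 = 225.2823; b·c/n = 1118·121/3082 = 43.8929
OR_MH = (149.7291 + 225.2823) / (48.6678 + 43.8929) = 375.0114 / 92.5607 = 4.05152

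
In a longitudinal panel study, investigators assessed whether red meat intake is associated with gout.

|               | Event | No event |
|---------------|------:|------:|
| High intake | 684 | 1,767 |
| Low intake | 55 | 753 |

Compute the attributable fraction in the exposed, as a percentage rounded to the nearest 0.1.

Cells: a = 684, b = 1767, c = 55, d = 753.
Risk in exposed = 684/2451 = 0.27907; risk in unexposed = 55/808 = 0.06807.
RR = 0.27907/0.06807 = 4.09979
AR% = (RR − 1)/RR × 100 = (4.09979 − 1)/4.09979 × 100 = 75.6085%

75.6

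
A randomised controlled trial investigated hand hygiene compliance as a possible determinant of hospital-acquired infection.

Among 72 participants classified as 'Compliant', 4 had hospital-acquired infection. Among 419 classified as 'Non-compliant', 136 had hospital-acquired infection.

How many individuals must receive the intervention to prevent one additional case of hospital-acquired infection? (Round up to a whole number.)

Risk in treated group = 4/72 = 0.05556; risk in control = 136/419 = 0.32458.
Absolute risk reduction = 0.32458 − 0.05556 = 0.26903
NNT = 1 / ARR = 1 / 0.26903 = 3.717 → round up → 4

4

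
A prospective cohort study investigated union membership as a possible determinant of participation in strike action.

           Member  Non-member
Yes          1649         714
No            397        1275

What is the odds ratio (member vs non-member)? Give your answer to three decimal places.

Reading the table with exposure as columns: a = 1649 (Member, case), b = 397 (Member, non-case), c = 714 (Non-member, case), d = 1275.
OR = (a·d)/(b·c) = (1649 × 1275) / (397 × 714) = 2102475 / 283458 = 7.41724
The odds of participation in strike action are about 7.42 times as high in the member group.

7.417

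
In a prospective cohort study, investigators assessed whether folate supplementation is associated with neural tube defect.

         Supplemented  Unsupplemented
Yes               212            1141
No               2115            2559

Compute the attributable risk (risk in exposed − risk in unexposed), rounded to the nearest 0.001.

-0.217

Reading the table with exposure as columns: a = 212 (Supplemented, case), b = 2115 (Supplemented, non-case), c = 1141 (Unsupplemented, case), d = 2559.
Risk in exposed = 212/2327 = 0.091104; risk in unexposed = 1141/3700 = 0.308378.
Risk difference = 0.091104 − 0.308378 = -0.217274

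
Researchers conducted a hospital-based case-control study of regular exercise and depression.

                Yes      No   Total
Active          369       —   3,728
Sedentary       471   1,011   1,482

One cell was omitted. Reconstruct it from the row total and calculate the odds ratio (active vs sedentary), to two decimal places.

The missing cell is in the exposed row: 3728 − 369 = 3359.
So a = 369, b = 3359, c = 471, d = 1011.
OR = (a·d)/(b·c) = (369 × 1011) / (3359 × 471) = 373059 / 1582089 = 0.23580

0.24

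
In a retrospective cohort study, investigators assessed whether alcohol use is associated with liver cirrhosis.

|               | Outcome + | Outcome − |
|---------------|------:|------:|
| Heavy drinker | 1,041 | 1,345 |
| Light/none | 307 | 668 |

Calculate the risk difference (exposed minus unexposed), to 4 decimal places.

0.1214

Cells: a = 1041, b = 1345, c = 307, d = 668.
Risk in exposed = 1041/2386 = 0.436295; risk in unexposed = 307/975 = 0.314872.
Risk difference = 0.436295 − 0.314872 = 0.121423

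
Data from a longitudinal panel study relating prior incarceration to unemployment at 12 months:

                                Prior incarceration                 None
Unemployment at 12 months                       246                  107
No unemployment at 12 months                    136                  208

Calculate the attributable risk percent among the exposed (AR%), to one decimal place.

47.3

Reading the table with exposure as columns: a = 246 (Prior incarceration, case), b = 136 (Prior incarceration, non-case), c = 107 (None, case), d = 208.
Risk in exposed = 246/382 = 0.64398; risk in unexposed = 107/315 = 0.33968.
RR = 0.64398/0.33968 = 1.89583
AR% = (RR − 1)/RR × 100 = (1.89583 − 1)/1.89583 × 100 = 47.2525%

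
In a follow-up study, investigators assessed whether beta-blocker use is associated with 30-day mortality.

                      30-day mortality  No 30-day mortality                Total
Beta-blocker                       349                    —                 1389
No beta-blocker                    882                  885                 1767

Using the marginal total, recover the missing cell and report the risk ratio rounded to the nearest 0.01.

The missing cell is in the exposed row: 1389 − 349 = 1040.
So a = 349, b = 1040, c = 882, d = 885.
RR = [a/(a+b)] / [c/(c+d)] = (349/1389) / (882/1767) = 0.25126/0.49915 = 0.50337

0.50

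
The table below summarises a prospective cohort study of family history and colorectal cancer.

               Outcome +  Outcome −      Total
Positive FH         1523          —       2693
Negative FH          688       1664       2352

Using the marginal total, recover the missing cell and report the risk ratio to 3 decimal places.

The missing cell is in the exposed row: 2693 − 1523 = 1170.
So a = 1523, b = 1170, c = 688, d = 1664.
RR = [a/(a+b)] / [c/(c+d)] = (1523/2693) / (688/2352) = 0.56554/0.29252 = 1.93336

1.933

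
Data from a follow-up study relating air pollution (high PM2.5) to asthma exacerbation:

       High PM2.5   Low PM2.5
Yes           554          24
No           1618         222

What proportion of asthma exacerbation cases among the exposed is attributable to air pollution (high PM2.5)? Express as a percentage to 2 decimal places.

Reading the table with exposure as columns: a = 554 (High PM2.5, case), b = 1618 (High PM2.5, non-case), c = 24 (Low PM2.5, case), d = 222.
Risk in exposed = 554/2172 = 0.25506; risk in unexposed = 24/246 = 0.09756.
RR = 0.25506/0.09756 = 2.61441
AR% = (RR − 1)/RR × 100 = (2.61441 − 1)/2.61441 × 100 = 61.7505%

61.75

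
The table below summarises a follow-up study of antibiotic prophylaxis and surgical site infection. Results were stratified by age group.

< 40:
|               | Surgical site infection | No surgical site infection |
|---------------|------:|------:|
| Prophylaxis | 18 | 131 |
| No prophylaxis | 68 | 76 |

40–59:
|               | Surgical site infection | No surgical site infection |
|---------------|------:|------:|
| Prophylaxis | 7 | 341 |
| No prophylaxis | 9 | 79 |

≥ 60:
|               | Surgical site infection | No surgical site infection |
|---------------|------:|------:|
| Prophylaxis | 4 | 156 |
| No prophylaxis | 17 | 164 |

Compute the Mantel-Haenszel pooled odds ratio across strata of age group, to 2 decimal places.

OR_MH = Σ(aᵢdᵢ/nᵢ) / Σ(bᵢcᵢ/nᵢ), where nᵢ is the stratum total.
Stratum 1 (< 40): n = 293; a·d/n = 18·76/293 = 4.6689; b·c/n = 131·68/293 = 30.4027
Stratum 2 (40–59): n = 436; a·d/n = 7·79/436 = 1.2683; b·c/n = 341·9/436 = 7.0390
Stratum 3 (≥ 60): n = 341; a·d/n = 4·164/341 = 1.9238; b·c/n = 156·17/341 = 7.7771
OR_MH = (4.6689 + 1.2683 + 1.9238) / (30.4027 + 7.0390 + 7.7771) = 7.8610 / 45.2188 = 0.17384

0.17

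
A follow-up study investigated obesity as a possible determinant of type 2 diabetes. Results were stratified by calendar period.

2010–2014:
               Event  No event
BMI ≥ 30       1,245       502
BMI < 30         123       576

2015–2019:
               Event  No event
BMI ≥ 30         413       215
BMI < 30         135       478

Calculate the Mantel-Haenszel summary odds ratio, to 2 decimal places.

OR_MH = Σ(aᵢdᵢ/nᵢ) / Σ(bᵢcᵢ/nᵢ), where nᵢ is the stratum total.
Stratum 1 (2010–2014): n = 2446; a·d/n = 1245·576/2446 = 293.1807; b·c/n = 502·123/2446 = 25.2437
Stratum 2 (2015–2019): n = 1241; a·d/n = 413·478/1241 = 159.0766; b·c/n = 215·135/1241 = 23.3884
OR_MH = (293.1807 + 159.0766) / (25.2437 + 23.3884) = 452.2573 / 48.6321 = 9.29957

9.30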